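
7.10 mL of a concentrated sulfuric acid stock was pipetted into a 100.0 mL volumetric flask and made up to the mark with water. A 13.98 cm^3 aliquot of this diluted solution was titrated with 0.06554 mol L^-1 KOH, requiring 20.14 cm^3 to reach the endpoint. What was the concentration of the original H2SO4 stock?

n(KOH) = 0.06554 x 0.02014 = 0.001320 mol.
n(H2SO4) in the aliquot = 0.001320 x 1/2 = 0.0006600 mol.
[diluted H2SO4] = 0.0006600 / 0.01398 = 0.04721 M.
Dilution factor = 100.0/7.100 = 14.08, so [stock] = 0.04721 x 14.08 = 0.665 M.

0.665 M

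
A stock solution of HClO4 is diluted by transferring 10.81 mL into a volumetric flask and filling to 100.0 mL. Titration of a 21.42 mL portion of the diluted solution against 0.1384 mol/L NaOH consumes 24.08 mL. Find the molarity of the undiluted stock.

1.44 M

n(NaOH) = 0.1384 x 0.02408 = 0.003333 mol.
n(HClO4) in the aliquot = 0.003333 mol.
[diluted HClO4] = 0.003333 / 0.02142 = 0.1556 M.
Dilution factor = 100.0/10.81 = 9.251, so [stock] = 0.1556 x 9.251 = 1.44 M.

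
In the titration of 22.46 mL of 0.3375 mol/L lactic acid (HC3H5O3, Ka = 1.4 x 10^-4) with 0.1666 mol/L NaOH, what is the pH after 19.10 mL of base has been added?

3.71

Initial n(HC3H5O3) = 0.3375 x 0.02246 = 0.007580 mol.
n(NaOH) added = 0.1666 x 0.01910 = 0.003182 mol, converting that many moles of HC3H5O3 to C3H5O3-.
Remaining n(HC3H5O3) = 0.004398 mol; n(C3H5O3-) = 0.003182 mol.
By Henderson-Hasselbalch, pH = pKa + log([A^-]/[HA]) = 3.85 + log(0.003182/0.004398) = 3.85 + (-0.14) = 3.71.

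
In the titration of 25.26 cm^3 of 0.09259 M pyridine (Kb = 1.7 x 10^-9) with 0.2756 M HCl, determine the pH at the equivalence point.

3.19

n(C5H5N) = 0.09259 x 0.02526 = 0.002339 mol; V(HCl) at equivalence = 0.002339/0.2756 = 0.008486 L.
At equivalence the base is fully converted to C5H5NH+; total volume = 0.03375 L, so [C5H5NH+] = 0.002339/0.03375 = 0.06931 M.
Ka(C5H5NH+) = Kw/Kb = 1.0e-14 / 1.7 x 10^-9 = 5.88e-6.
[H^+] = sqrt(Ka x [C5H5NH+]) = sqrt(5.88e-6 x 0.06931) = 0.000639 M.
pH = -log(0.000639) = 3.19.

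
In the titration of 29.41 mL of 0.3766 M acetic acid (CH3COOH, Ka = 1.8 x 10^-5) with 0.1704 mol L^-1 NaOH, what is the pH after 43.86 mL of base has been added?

5.06

Initial n(CH3COOH) = 0.3766 x 0.02941 = 0.01108 mol.
n(NaOH) added = 0.1704 x 0.04386 = 0.007474 mol, converting that many moles of CH3COOH to CH3COO-.
Remaining n(CH3COOH) = 0.003602 mol; n(CH3COO-) = 0.007474 mol.
By Henderson-Hasselbalch, pH = pKa + log([A^-]/[HA]) = 4.74 + log(0.007474/0.003602) = 4.74 + (+0.32) = 5.06.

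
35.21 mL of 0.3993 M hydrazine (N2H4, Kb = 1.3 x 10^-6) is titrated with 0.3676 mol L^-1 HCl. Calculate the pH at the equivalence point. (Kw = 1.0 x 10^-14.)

n(N2H4) = 0.3993 x 0.03521 = 0.01406 mol; V(HCl) at equivalence = 0.01406/0.3676 = 0.03825 L.
At equivalence the base is fully converted to N2H5+; total volume = 0.07346 L, so [N2H5+] = 0.01406/0.07346 = 0.1914 M.
Ka(N2H5+) = Kw/Kb = 1.0e-14 / 1.3 x 10^-6 = 7.69e-9.
[H^+] = sqrt(Ka x [N2H5+]) = sqrt(7.69e-9 x 0.1914) = 3.84e-5 M.
pH = -log(3.84e-5) = 4.42.

4.42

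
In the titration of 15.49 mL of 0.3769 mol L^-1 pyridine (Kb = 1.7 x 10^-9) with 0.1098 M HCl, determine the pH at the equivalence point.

n(C5H5N) = 0.3769 x 0.01549 = 0.005838 mol; V(HCl) at equivalence = 0.005838/0.1098 = 0.05317 L.
At equivalence the base is fully converted to C5H5NH+; total volume = 0.06866 L, so [C5H5NH+] = 0.005838/0.06866 = 0.08503 M.
Ka(C5H5NH+) = Kw/Kb = 1.0e-14 / 1.7 x 10^-9 = 5.88e-6.
[H^+] = sqrt(Ka x [C5H5NH+]) = sqrt(5.88e-6 x 0.08503) = 0.000707 M.
pH = -log(0.000707) = 3.15.

3.15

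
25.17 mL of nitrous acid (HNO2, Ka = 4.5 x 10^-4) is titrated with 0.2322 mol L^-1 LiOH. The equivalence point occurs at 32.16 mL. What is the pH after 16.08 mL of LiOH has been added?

16.08 mL is exactly half the equivalence volume (32.16/2), i.e. the half-equivalence point.
There, n(HA) = n(A^-), so pH = pKa = -log(4.5 x 10^-4) = 3.35.

3.35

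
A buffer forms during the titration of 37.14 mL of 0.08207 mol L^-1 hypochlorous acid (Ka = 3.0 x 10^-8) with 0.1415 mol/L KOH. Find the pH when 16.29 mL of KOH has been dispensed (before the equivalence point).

8.01

Initial n(HClO) = 0.08207 x 0.03714 = 0.003048 mol.
n(KOH) added = 0.1415 x 0.01629 = 0.002305 mol, converting that many moles of HClO to ClO-.
Remaining n(HClO) = 0.0007430 mol; n(ClO-) = 0.002305 mol.
By Henderson-Hasselbalch, pH = pKa + log([A^-]/[HA]) = 7.52 + log(0.002305/0.0007430) = 7.52 + (+0.49) = 8.01.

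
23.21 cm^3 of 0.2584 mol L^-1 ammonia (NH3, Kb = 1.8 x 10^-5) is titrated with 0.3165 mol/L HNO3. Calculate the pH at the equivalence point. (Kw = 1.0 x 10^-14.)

n(NH3) = 0.2584 x 0.02321 = 0.005997 mol; V(HNO3) at equivalence = 0.005997/0.3165 = 0.01895 L.
At equivalence the base is fully converted to NH4+; total volume = 0.04216 L, so [NH4+] = 0.005997/0.04216 = 0.1423 M.
Ka(NH4+) = Kw/Kb = 1.0e-14 / 1.8 x 10^-5 = 5.56e-10.
[H^+] = sqrt(Ka x [NH4+]) = sqrt(5.56e-10 x 0.1423) = 8.89e-6 M.
pH = -log(8.89e-6) = 5.05.

5.05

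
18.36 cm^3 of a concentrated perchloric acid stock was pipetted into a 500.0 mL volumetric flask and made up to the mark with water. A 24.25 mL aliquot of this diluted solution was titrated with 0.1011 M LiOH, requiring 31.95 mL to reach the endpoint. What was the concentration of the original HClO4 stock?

n(LiOH) = 0.1011 x 0.03195 = 0.003230 mol.
n(HClO4) in the aliquot = 0.003230 mol.
[diluted HClO4] = 0.003230 / 0.02425 = 0.1332 M.
Dilution factor = 500.0/18.36 = 27.23, so [stock] = 0.1332 x 27.23 = 3.63 M.

3.63 M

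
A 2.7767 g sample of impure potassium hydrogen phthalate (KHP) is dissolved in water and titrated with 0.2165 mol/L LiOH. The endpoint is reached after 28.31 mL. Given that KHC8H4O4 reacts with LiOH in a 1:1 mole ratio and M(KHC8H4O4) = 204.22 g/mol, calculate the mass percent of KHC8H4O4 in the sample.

n(LiOH) = 0.2165 x 0.02831 = 0.006129 mol.
n(KHC8H4O4) = 0.006129 / 1 = 0.006129 mol.
mass of KHC8H4O4 = 0.006129 x 204.22 = 1.252 g.
% purity = 1.252 / 2.7767 x 100 = 45.1%.

45.1%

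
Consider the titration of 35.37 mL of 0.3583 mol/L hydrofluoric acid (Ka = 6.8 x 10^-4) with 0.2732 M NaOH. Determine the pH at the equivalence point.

8.18

n(HF) = 0.3583 x 0.03537 = 0.01267 mol; V(NaOH) at equivalence = 0.01267/0.2732 = 0.04639 L.
At equivalence all the acid is converted to F-; total volume = 0.03537 + 0.04639 = 0.08176 L, so [F-] = 0.01267/0.08176 = 0.1550 M.
Kb = Kw/Ka = 1.0e-14 / 6.8 x 10^-4 = 1.47e-11.
[OH^-] = sqrt(Kb x [F-]) = sqrt(1.47e-11 x 0.1550) = 1.51e-6 M.
pOH = 5.82, so pH = 14.00 - 5.82 = 8.18.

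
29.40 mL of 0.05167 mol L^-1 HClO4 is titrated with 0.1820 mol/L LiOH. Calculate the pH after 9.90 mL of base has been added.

11.86

n(acid) = 0.05167 x 0.02940 = 0.001519 mol; n(LiOH) added = 0.1820 x 0.009900 = 0.001802 mol.
Base is in excess by 0.001802 - 0.001519 = 0.0002827 mol in a total volume of 0.03930 L.
[OH^-] = 0.0002827/0.03930 = 0.007193 M, so pOH = 2.14 and pH = 14.00 - 2.14 = 11.86.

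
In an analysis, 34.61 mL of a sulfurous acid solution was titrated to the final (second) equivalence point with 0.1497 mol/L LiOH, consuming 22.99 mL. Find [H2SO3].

n(LiOH) = 0.1497 x 0.02299 = 0.003442 mol.
At the final (second) equivalence point, 2 mol OH^- react per mol H2SO3, so n(H2SO3) = 0.003442 / 2 = 0.001721 mol.
[H2SO3] = 0.001721 / 0.03461 L = 0.0497 M.

0.0497 M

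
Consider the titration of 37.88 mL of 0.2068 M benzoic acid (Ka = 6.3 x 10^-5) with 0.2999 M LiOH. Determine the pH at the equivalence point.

8.64

n(C6H5COOH) = 0.2068 x 0.03788 = 0.007834 mol; V(LiOH) at equivalence = 0.007834/0.2999 = 0.02612 L.
At equivalence all the acid is converted to C6H5COO-; total volume = 0.03788 + 0.02612 = 0.06400 L, so [C6H5COO-] = 0.007834/0.06400 = 0.1224 M.
Kb = Kw/Ka = 1.0e-14 / 6.3 x 10^-5 = 1.59e-10.
[OH^-] = sqrt(Kb x [C6H5COO-]) = sqrt(1.59e-10 x 0.1224) = 4.41e-6 M.
pOH = 5.36, so pH = 14.00 - 5.36 = 8.64.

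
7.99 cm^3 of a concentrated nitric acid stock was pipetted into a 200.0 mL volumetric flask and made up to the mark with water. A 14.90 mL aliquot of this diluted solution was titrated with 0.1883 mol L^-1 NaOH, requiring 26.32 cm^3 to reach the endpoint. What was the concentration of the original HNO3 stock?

n(NaOH) = 0.1883 x 0.02632 = 0.004956 mol.
n(HNO3) in the aliquot = 0.004956 mol.
[diluted HNO3] = 0.004956 / 0.01490 = 0.3326 M.
Dilution factor = 200.0/7.990 = 25.03, so [stock] = 0.3326 x 25.03 = 8.33 M.

8.33 M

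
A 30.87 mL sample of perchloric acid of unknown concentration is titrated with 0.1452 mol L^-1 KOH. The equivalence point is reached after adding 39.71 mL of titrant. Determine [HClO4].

n(KOH) delivered = 0.1452 x 0.03971 = 0.005766 mol.
For a 1:1 reaction, n(HClO4) = 0.005766 mol.
[HClO4] = 0.005766 mol / 0.03087 L = 0.187 M.

0.187 M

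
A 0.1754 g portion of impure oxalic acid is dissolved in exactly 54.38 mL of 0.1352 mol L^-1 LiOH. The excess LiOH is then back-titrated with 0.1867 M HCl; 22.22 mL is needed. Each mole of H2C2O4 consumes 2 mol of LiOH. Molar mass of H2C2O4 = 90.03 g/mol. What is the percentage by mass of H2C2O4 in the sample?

82.2%

Total n(LiOH) added = 0.1352 x 0.05438 = 0.007352 mol.
n(HCl) used = 0.1867 x 0.02222 = 0.004148 mol, which equals the excess n(LiOH).
So n(LiOH) consumed by the sample = 0.007352 - 0.004148 = 0.003204 mol.
n(H2C2O4) = 0.003204 / 2 = 0.001602 mol.
mass H2C2O4 = 0.001602 x 90.03 = 0.1442 g, so %H2C2O4 = 0.1442/0.1754 x 100 = 82.2%.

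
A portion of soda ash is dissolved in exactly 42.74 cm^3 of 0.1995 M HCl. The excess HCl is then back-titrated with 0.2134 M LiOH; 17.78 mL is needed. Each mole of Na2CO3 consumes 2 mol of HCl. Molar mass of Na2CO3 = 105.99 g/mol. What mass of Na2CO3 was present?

Total n(HCl) added = 0.1995 x 0.04274 = 0.008527 mol.
n(LiOH) used = 0.2134 x 0.01778 = 0.003794 mol, which equals the excess n(HCl).
So n(HCl) consumed by the sample = 0.008527 - 0.003794 = 0.004732 mol.
n(Na2CO3) = 0.004732 / 2 = 0.002366 mol.
mass = 0.002366 mol x 105.99 g/mol = 0.251 g.

0.251 g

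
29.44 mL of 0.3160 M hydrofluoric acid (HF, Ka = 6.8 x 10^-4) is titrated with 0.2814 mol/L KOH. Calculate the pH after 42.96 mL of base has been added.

n(acid) = 0.3160 x 0.02944 = 0.009303 mol; n(KOH) added = 0.2814 x 0.04296 = 0.01209 mol.
Base is in excess by 0.01209 - 0.009303 = 0.002786 mol in a total volume of 0.07240 L.
[OH^-] = 0.002786/0.07240 = 0.03848 M, so pOH = 1.41 and pH = 14.00 - 1.41 = 12.59.

12.59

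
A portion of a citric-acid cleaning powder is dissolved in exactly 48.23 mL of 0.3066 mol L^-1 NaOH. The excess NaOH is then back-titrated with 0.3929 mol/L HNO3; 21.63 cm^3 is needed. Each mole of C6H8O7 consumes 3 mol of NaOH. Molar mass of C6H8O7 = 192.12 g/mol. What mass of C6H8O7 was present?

Total n(NaOH) added = 0.3066 x 0.04823 = 0.01479 mol.
n(HNO3) used = 0.3929 x 0.02163 = 0.008498 mol, which equals the excess n(NaOH).
So n(NaOH) consumed by the sample = 0.01479 - 0.008498 = 0.006289 mol.
n(C6H8O7) = 0.006289 / 3 = 0.002096 mol.
mass = 0.002096 mol x 192.12 g/mol = 0.403 g.

0.403 g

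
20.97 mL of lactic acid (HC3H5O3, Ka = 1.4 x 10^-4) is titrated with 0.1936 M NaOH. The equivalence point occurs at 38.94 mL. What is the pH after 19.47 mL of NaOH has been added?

3.85

19.47 mL is exactly half the equivalence volume (38.94/2), i.e. the half-equivalence point.
There, n(HA) = n(A^-), so pH = pKa = -log(1.4 x 10^-4) = 3.85.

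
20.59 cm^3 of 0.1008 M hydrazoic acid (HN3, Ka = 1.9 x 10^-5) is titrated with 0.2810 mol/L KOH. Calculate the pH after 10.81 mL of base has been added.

n(acid) = 0.1008 x 0.02059 = 0.002075 mol; n(KOH) added = 0.2810 x 0.01081 = 0.003038 mol.
Base is in excess by 0.003038 - 0.002075 = 0.0009621 mol in a total volume of 0.03140 L.
[OH^-] = 0.0009621/0.03140 = 0.03064 M, so pOH = 1.51 and pH = 14.00 - 1.51 = 12.49.

12.49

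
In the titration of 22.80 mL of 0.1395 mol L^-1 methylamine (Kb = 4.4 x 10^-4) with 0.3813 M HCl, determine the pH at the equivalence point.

5.82

n(CH3NH2) = 0.1395 x 0.02280 = 0.003181 mol; V(HCl) at equivalence = 0.003181/0.3813 = 0.008341 L.
At equivalence the base is fully converted to CH3NH3+; total volume = 0.03114 L, so [CH3NH3+] = 0.003181/0.03114 = 0.1021 M.
Ka(CH3NH3+) = Kw/Kb = 1.0e-14 / 4.4 x 10^-4 = 2.27e-11.
[H^+] = sqrt(Ka x [CH3NH3+]) = sqrt(2.27e-11 x 0.1021) = 1.52e-6 M.
pH = -log(1.52e-6) = 5.82.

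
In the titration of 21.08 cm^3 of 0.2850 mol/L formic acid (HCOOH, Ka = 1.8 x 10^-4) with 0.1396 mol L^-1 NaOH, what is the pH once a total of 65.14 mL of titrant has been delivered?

n(acid) = 0.2850 x 0.02108 = 0.006008 mol; n(NaOH) added = 0.1396 x 0.06514 = 0.009094 mol.
Base is in excess by 0.009094 - 0.006008 = 0.003086 mol in a total volume of 0.08622 L.
[OH^-] = 0.003086/0.08622 = 0.03579 M, so pOH = 1.45 and pH = 14.00 - 1.45 = 12.55.

12.55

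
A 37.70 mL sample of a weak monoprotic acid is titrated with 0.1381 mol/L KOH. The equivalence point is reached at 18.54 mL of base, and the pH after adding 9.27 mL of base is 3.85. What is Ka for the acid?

1.4 x 10^-4

9.27 mL is half of the equivalence volume, so this is the half-equivalence point where [HA] = [A^-].
At half-equivalence pH = pKa, so pKa = 3.85.
Ka = 10^(-3.85) = 1.4 x 10^-4.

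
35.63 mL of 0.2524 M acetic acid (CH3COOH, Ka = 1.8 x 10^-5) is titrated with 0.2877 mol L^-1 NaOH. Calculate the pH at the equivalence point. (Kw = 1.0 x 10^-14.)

n(CH3COOH) = 0.2524 x 0.03563 = 0.008993 mol; V(NaOH) at equivalence = 0.008993/0.2877 = 0.03126 L.
At equivalence all the acid is converted to CH3COO-; total volume = 0.03563 + 0.03126 = 0.06689 L, so [CH3COO-] = 0.008993/0.06689 = 0.1344 M.
Kb = Kw/Ka = 1.0e-14 / 1.8 x 10^-5 = 5.56e-10.
[OH^-] = sqrt(Kb x [CH3COO-]) = sqrt(5.56e-10 x 0.1344) = 8.64e-6 M.
pOH = 5.06, so pH = 14.00 - 5.06 = 8.94.

8.94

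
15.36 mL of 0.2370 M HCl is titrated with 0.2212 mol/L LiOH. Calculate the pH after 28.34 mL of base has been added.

n(acid) = 0.2370 x 0.01536 = 0.003640 mol; n(LiOH) added = 0.2212 x 0.02834 = 0.006269 mol.
Base is in excess by 0.006269 - 0.003640 = 0.002628 mol in a total volume of 0.04370 L.
[OH^-] = 0.002628/0.04370 = 0.06015 M, so pOH = 1.22 and pH = 14.00 - 1.22 = 12.78.

12.78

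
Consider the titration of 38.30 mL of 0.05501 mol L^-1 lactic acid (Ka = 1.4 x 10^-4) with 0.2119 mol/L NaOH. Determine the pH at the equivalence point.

n(HC3H5O3) = 0.05501 x 0.03830 = 0.002107 mol; V(NaOH) at equivalence = 0.002107/0.2119 = 0.009943 L.
At equivalence all the acid is converted to C3H5O3-; total volume = 0.03830 + 0.009943 = 0.04824 L, so [C3H5O3-] = 0.002107/0.04824 = 0.04367 M.
Kb = Kw/Ka = 1.0e-14 / 1.4 x 10^-4 = 7.14e-11.
[OH^-] = sqrt(Kb x [C3H5O3-]) = sqrt(7.14e-11 x 0.04367) = 1.77e-6 M.
pOH = 5.75, so pH = 14.00 - 5.75 = 8.25.

8.25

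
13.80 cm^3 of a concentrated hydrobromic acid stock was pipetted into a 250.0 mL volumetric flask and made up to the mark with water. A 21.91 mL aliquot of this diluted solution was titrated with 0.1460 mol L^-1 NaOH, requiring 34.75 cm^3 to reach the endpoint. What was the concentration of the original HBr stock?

n(NaOH) = 0.1460 x 0.03475 = 0.005073 mol.
n(HBr) in the aliquot = 0.005073 mol.
[diluted HBr] = 0.005073 / 0.02191 = 0.2316 M.
Dilution factor = 250.0/13.80 = 18.12, so [stock] = 0.2316 x 18.12 = 4.19 M.

4.19 M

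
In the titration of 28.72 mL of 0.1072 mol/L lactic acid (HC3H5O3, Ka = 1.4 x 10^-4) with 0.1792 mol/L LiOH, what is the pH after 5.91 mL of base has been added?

Initial n(HC3H5O3) = 0.1072 x 0.02872 = 0.003079 mol.
n(LiOH) added = 0.1792 x 0.005910 = 0.001059 mol, converting that many moles of HC3H5O3 to C3H5O3-.
Remaining n(HC3H5O3) = 0.002020 mol; n(C3H5O3-) = 0.001059 mol.
By Henderson-Hasselbalch, pH = pKa + log([A^-]/[HA]) = 3.85 + log(0.001059/0.002020) = 3.85 + (-0.28) = 3.57.

3.57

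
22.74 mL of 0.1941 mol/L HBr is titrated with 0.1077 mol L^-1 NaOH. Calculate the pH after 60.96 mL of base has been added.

12.41

n(acid) = 0.1941 x 0.02274 = 0.004414 mol; n(NaOH) added = 0.1077 x 0.06096 = 0.006565 mol.
Base is in excess by 0.006565 - 0.004414 = 0.002152 mol in a total volume of 0.08370 L.
[OH^-] = 0.002152/0.08370 = 0.02571 M, so pOH = 1.59 and pH = 14.00 - 1.59 = 12.41.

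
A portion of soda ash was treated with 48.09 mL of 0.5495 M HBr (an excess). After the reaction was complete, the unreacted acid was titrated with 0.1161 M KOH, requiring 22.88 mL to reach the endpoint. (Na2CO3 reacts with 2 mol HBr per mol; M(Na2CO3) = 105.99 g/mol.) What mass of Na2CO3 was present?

Total n(HBr) added = 0.5495 x 0.04809 = 0.02643 mol.
n(KOH) used = 0.1161 x 0.02288 = 0.002656 mol, which equals the excess n(HBr).
So n(HBr) consumed by the sample = 0.02643 - 0.002656 = 0.02377 mol.
n(Na2CO3) = 0.02377 / 2 = 0.01188 mol.
mass = 0.01188 mol x 105.99 g/mol = 1.26 g.

1.26 g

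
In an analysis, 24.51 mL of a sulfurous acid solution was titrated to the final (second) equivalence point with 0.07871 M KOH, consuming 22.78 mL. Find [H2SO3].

0.0366 M

n(KOH) = 0.07871 x 0.02278 = 0.001793 mol.
At the final (second) equivalence point, 2 mol OH^- react per mol H2SO3, so n(H2SO3) = 0.001793 / 2 = 0.0008965 mol.
[H2SO3] = 0.0008965 / 0.02451 L = 0.0366 M.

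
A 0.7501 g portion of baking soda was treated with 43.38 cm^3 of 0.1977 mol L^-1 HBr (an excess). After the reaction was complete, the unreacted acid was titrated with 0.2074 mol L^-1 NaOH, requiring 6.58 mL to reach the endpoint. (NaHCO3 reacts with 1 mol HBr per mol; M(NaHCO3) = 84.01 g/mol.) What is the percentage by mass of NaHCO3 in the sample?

80.8%

Total n(HBr) added = 0.1977 x 0.04338 = 0.008576 mol.
n(NaOH) used = 0.2074 x 0.006580 = 0.001365 mol, which equals the excess n(HBr).
So n(HBr) consumed by the sample = 0.008576 - 0.001365 = 0.007212 mol.
n(NaHCO3) = 0.007212 / 1 = 0.007212 mol.
mass NaHCO3 = 0.007212 x 84.01 = 0.6058 g, so %NaHCO3 = 0.6058/0.7501 x 100 = 80.8%.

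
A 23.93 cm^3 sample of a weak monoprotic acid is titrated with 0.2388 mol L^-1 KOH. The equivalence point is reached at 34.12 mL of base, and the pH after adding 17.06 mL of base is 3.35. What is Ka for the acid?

17.06 mL is half of the equivalence volume, so this is the half-equivalence point where [HA] = [A^-].
At half-equivalence pH = pKa, so pKa = 3.35.
Ka = 10^(-3.35) = 4.5 x 10^-4.

4.5 x 10^-4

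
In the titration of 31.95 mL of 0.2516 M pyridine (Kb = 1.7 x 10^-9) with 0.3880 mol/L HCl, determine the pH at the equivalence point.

3.02

n(C5H5N) = 0.2516 x 0.03195 = 0.008039 mol; V(HCl) at equivalence = 0.008039/0.3880 = 0.02072 L.
At equivalence the base is fully converted to C5H5NH+; total volume = 0.05267 L, so [C5H5NH+] = 0.008039/0.05267 = 0.1526 M.
Ka(C5H5NH+) = Kw/Kb = 1.0e-14 / 1.7 x 10^-9 = 5.88e-6.
[H^+] = sqrt(Ka x [C5H5NH+]) = sqrt(5.88e-6 x 0.1526) = 0.000948 M.
pH = -log(0.000948) = 3.02.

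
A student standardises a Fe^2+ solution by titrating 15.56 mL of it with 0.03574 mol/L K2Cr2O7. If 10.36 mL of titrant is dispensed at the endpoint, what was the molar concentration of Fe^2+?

n(K2Cr2O7) = 0.03574 x 0.01036 = 0.0003703 mol.
From the balanced equation, 1 mol K2Cr2O7 reacts with 6 mol Fe^2+, so n(Fe^2+) = 0.0003703 x 6/1 = 0.002222 mol.
[Fe^2+] = 0.002222 / 0.01556 L = 0.143 M.

0.143 M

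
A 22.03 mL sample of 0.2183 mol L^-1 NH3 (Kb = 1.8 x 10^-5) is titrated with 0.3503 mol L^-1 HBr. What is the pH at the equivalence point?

5.06

n(NH3) = 0.2183 x 0.02203 = 0.004809 mol; V(HBr) at equivalence = 0.004809/0.3503 = 0.01373 L.
At equivalence the base is fully converted to NH4+; total volume = 0.03576 L, so [NH4+] = 0.004809/0.03576 = 0.1345 M.
Ka(NH4+) = Kw/Kb = 1.0e-14 / 1.8 x 10^-5 = 5.56e-10.
[H^+] = sqrt(Ka x [NH4+]) = sqrt(5.56e-10 x 0.1345) = 8.64e-6 M.
pH = -log(8.64e-6) = 5.06.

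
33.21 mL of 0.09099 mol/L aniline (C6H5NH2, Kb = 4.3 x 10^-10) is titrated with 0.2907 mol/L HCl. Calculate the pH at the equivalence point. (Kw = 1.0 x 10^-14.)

n(C6H5NH2) = 0.09099 x 0.03321 = 0.003022 mol; V(HCl) at equivalence = 0.003022/0.2907 = 0.01039 L.
At equivalence the base is fully converted to C6H5NH3+; total volume = 0.04360 L, so [C6H5NH3+] = 0.003022/0.04360 = 0.06930 M.
Ka(C6H5NH3+) = Kw/Kb = 1.0e-14 / 4.3 x 10^-10 = 2.33e-5.
[H^+] = sqrt(Ka x [C6H5NH3+]) = sqrt(2.33e-5 x 0.06930) = 0.00127 M.
pH = -log(0.00127) = 2.90.

2.90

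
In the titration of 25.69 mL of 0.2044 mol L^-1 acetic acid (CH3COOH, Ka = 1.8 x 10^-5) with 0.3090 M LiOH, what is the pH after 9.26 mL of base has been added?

4.82

Initial n(CH3COOH) = 0.2044 x 0.02569 = 0.005251 mol.
n(LiOH) added = 0.3090 x 0.009260 = 0.002861 mol, converting that many moles of CH3COOH to CH3COO-.
Remaining n(CH3COOH) = 0.002390 mol; n(CH3COO-) = 0.002861 mol.
By Henderson-Hasselbalch, pH = pKa + log([A^-]/[HA]) = 4.74 + log(0.002861/0.002390) = 4.74 + (+0.08) = 4.82.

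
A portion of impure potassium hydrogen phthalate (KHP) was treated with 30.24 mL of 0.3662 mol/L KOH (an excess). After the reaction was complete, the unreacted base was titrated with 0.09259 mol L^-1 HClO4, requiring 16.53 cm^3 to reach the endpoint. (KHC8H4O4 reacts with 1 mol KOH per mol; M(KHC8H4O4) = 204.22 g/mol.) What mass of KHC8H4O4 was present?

Total n(KOH) added = 0.3662 x 0.03024 = 0.01107 mol.
n(HClO4) used = 0.09259 x 0.01653 = 0.001531 mol, which equals the excess n(KOH).
So n(KOH) consumed by the sample = 0.01107 - 0.001531 = 0.009543 mol.
n(KHC8H4O4) = 0.009543 / 1 = 0.009543 mol.
mass = 0.009543 mol x 204.22 g/mol = 1.95 g.

1.95 g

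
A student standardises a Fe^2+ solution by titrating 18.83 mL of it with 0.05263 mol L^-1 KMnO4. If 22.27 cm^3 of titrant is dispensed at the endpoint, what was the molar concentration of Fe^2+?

n(KMnO4) = 0.05263 x 0.02227 = 0.001172 mol.
From the balanced equation, 1 mol KMnO4 reacts with 5 mol Fe^2+, so n(Fe^2+) = 0.001172 x 5/1 = 0.005860 mol.
[Fe^2+] = 0.005860 / 0.01883 L = 0.311 M.

0.311 M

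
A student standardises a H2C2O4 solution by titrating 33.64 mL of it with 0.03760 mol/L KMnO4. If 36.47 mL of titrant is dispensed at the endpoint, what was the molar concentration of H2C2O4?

0.102 M

n(KMnO4) = 0.03760 x 0.03647 = 0.001371 mol.
From the balanced equation, 2 mol KMnO4 reacts with 5 mol H2C2O4, so n(H2C2O4) = 0.001371 x 5/2 = 0.003428 mol.
[H2C2O4] = 0.003428 / 0.03364 L = 0.102 M.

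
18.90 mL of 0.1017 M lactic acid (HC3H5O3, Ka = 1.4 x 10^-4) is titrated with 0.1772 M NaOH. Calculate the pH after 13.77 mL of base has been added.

12.20

n(acid) = 0.1017 x 0.01890 = 0.001922 mol; n(NaOH) added = 0.1772 x 0.01377 = 0.002440 mol.
Base is in excess by 0.002440 - 0.001922 = 0.0005179 mol in a total volume of 0.03267 L.
[OH^-] = 0.0005179/0.03267 = 0.01585 M, so pOH = 1.80 and pH = 14.00 - 1.80 = 12.20.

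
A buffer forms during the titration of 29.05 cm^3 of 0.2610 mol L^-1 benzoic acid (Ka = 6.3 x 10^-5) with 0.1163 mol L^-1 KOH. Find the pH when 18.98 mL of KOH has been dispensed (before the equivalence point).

Initial n(C6H5COOH) = 0.2610 x 0.02905 = 0.007582 mol.
n(KOH) added = 0.1163 x 0.01898 = 0.002207 mol, converting that many moles of C6H5COOH to C6H5COO-.
Remaining n(C6H5COOH) = 0.005375 mol; n(C6H5COO-) = 0.002207 mol.
By Henderson-Hasselbalch, pH = pKa + log([A^-]/[HA]) = 4.20 + log(0.002207/0.005375) = 4.20 + (-0.39) = 3.81.

3.81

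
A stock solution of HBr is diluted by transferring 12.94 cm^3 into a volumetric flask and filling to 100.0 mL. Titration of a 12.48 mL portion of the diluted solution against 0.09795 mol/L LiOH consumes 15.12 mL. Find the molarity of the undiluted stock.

0.917 M

n(LiOH) = 0.09795 x 0.01512 = 0.001481 mol.
n(HBr) in the aliquot = 0.001481 mol.
[diluted HBr] = 0.001481 / 0.01248 = 0.1187 M.
Dilution factor = 100.0/12.94 = 7.728, so [stock] = 0.1187 x 7.728 = 0.917 M.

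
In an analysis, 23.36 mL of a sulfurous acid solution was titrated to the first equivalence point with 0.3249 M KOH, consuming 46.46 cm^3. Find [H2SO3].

0.646 M

n(KOH) = 0.3249 x 0.04646 = 0.01509 mol.
At the first equivalence point, 1 mol OH^- react per mol H2SO3, so n(H2SO3) = 0.01509 / 1 = 0.01509 mol.
[H2SO3] = 0.01509 / 0.02336 L = 0.646 M.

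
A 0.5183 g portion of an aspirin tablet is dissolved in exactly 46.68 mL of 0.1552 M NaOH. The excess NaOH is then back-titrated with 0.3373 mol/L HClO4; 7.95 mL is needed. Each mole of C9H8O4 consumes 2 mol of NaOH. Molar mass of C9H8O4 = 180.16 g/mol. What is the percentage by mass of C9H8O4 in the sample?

79.3%

Total n(NaOH) added = 0.1552 x 0.04668 = 0.007245 mol.
n(HClO4) used = 0.3373 x 0.007950 = 0.002682 mol, which equals the excess n(NaOH).
So n(NaOH) consumed by the sample = 0.007245 - 0.002682 = 0.004563 mol.
n(C9H8O4) = 0.004563 / 2 = 0.002282 mol.
mass C9H8O4 = 0.002282 x 180.16 = 0.4111 g, so %C9H8O4 = 0.4111/0.5183 x 100 = 79.3%.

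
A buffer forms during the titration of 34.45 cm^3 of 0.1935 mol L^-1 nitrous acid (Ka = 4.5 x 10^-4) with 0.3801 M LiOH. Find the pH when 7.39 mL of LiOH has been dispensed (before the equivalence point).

Initial n(HNO2) = 0.1935 x 0.03445 = 0.006666 mol.
n(LiOH) added = 0.3801 x 0.007390 = 0.002809 mol, converting that many moles of HNO2 to NO2-.
Remaining n(HNO2) = 0.003857 mol; n(NO2-) = 0.002809 mol.
By Henderson-Hasselbalch, pH = pKa + log([A^-]/[HA]) = 3.35 + log(0.002809/0.003857) = 3.35 + (-0.14) = 3.21.

3.21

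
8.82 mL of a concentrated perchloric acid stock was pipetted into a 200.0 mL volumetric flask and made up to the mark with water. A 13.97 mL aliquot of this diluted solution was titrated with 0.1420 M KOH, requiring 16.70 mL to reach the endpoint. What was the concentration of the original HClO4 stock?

n(KOH) = 0.1420 x 0.01670 = 0.002371 mol.
n(HClO4) in the aliquot = 0.002371 mol.
[diluted HClO4] = 0.002371 / 0.01397 = 0.1697 M.
Dilution factor = 200.0/8.820 = 22.68, so [stock] = 0.1697 x 22.68 = 3.85 M.

3.85 M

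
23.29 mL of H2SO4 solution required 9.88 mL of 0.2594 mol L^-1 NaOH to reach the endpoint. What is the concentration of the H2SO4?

0.0550 M

n(NaOH) delivered = 0.2594 x 0.009880 = 0.002563 mol.
The reaction is 1 H2SO4 + 2 NaOH, so n(H2SO4) = 0.002563 x 1/2 = 0.001281 mol.
[H2SO4] = 0.001281 mol / 0.02329 L = 0.0550 M.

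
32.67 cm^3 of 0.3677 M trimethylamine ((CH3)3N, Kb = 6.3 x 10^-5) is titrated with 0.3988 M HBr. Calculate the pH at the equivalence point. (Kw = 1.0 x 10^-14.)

5.26

n((CH3)3N) = 0.3677 x 0.03267 = 0.01201 mol; V(HBr) at equivalence = 0.01201/0.3988 = 0.03012 L.
At equivalence the base is fully converted to (CH3)3NH+; total volume = 0.06279 L, so [(CH3)3NH+] = 0.01201/0.06279 = 0.1913 M.
Ka((CH3)3NH+) = Kw/Kb = 1.0e-14 / 6.3 x 10^-5 = 1.59e-10.
[H^+] = sqrt(Ka x [(CH3)3NH+]) = sqrt(1.59e-10 x 0.1913) = 5.51e-6 M.
pH = -log(5.51e-6) = 5.26.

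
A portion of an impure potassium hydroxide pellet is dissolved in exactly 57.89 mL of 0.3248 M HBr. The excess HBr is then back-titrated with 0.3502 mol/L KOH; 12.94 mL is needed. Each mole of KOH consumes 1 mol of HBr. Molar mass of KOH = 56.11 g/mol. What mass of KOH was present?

Total n(HBr) added = 0.3248 x 0.05789 = 0.01880 mol.
n(KOH) used = 0.3502 x 0.01294 = 0.004532 mol, which equals the excess n(HBr).
So n(HBr) consumed by the sample = 0.01880 - 0.004532 = 0.01427 mol.
n(KOH) = 0.01427 / 1 = 0.01427 mol.
mass = 0.01427 mol x 56.11 g/mol = 0.801 g.

0.801 g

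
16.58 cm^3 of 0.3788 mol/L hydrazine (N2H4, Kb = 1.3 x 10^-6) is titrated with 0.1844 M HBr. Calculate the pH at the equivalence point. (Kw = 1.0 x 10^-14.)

4.51

n(N2H4) = 0.3788 x 0.01658 = 0.006281 mol; V(HBr) at equivalence = 0.006281/0.1844 = 0.03406 L.
At equivalence the base is fully converted to N2H5+; total volume = 0.05064 L, so [N2H5+] = 0.006281/0.05064 = 0.1240 M.
Ka(N2H5+) = Kw/Kb = 1.0e-14 / 1.3 x 10^-6 = 7.69e-9.
[H^+] = sqrt(Ka x [N2H5+]) = sqrt(7.69e-9 x 0.1240) = 3.09e-5 M.
pH = -log(3.09e-5) = 4.51.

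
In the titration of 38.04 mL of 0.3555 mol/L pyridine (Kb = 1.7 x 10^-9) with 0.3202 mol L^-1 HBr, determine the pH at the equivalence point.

n(C5H5N) = 0.3555 x 0.03804 = 0.01352 mol; V(HBr) at equivalence = 0.01352/0.3202 = 0.04223 L.
At equivalence the base is fully converted to C5H5NH+; total volume = 0.08027 L, so [C5H5NH+] = 0.01352/0.08027 = 0.1685 M.
Ka(C5H5NH+) = Kw/Kb = 1.0e-14 / 1.7 x 10^-9 = 5.88e-6.
[H^+] = sqrt(Ka x [C5H5NH+]) = sqrt(5.88e-6 x 0.1685) = 0.000995 M.
pH = -log(0.000995) = 3.00.

3.00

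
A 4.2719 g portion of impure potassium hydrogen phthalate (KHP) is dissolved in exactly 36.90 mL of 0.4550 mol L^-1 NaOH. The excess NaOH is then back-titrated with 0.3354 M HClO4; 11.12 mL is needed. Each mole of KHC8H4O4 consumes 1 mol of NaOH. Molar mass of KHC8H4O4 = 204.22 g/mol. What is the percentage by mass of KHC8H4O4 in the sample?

Total n(NaOH) added = 0.4550 x 0.03690 = 0.01679 mol.
n(HClO4) used = 0.3354 x 0.01112 = 0.003730 mol, which equals the excess n(NaOH).
So n(NaOH) consumed by the sample = 0.01679 - 0.003730 = 0.01306 mol.
n(KHC8H4O4) = 0.01306 / 1 = 0.01306 mol.
mass KHC8H4O4 = 0.01306 x 204.22 = 2.667 g, so %KHC8H4O4 = 2.667/4.2719 x 100 = 62.4%.

62.4%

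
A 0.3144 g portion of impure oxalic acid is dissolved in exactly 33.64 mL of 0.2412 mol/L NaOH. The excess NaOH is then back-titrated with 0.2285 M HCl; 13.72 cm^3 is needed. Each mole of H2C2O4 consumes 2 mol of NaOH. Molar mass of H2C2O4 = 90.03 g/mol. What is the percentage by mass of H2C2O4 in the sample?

Total n(NaOH) added = 0.2412 x 0.03364 = 0.008114 mol.
n(HCl) used = 0.2285 x 0.01372 = 0.003135 mol, which equals the excess n(NaOH).
So n(NaOH) consumed by the sample = 0.008114 - 0.003135 = 0.004979 mol.
n(H2C2O4) = 0.004979 / 2 = 0.002489 mol.
mass H2C2O4 = 0.002489 x 90.03 = 0.2241 g, so %H2C2O4 = 0.2241/0.3144 x 100 = 71.3%.

71.3%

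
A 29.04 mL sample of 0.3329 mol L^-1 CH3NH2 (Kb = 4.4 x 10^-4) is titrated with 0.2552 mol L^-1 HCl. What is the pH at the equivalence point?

n(CH3NH2) = 0.3329 x 0.02904 = 0.009667 mol; V(HCl) at equivalence = 0.009667/0.2552 = 0.03788 L.
At equivalence the base is fully converted to CH3NH3+; total volume = 0.06692 L, so [CH3NH3+] = 0.009667/0.06692 = 0.1445 M.
Ka(CH3NH3+) = Kw/Kb = 1.0e-14 / 4.4 x 10^-4 = 2.27e-11.
[H^+] = sqrt(Ka x [CH3NH3+]) = sqrt(2.27e-11 x 0.1445) = 1.81e-6 M.
pH = -log(1.81e-6) = 5.74.

5.74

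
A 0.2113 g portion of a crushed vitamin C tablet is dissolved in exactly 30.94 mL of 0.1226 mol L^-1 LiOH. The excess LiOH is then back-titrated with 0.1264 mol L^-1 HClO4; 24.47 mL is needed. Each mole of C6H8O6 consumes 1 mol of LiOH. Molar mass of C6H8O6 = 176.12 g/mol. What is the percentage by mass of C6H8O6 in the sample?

Total n(LiOH) added = 0.1226 x 0.03094 = 0.003793 mol.
n(HClO4) used = 0.1264 x 0.02447 = 0.003093 mol, which equals the excess n(LiOH).
So n(LiOH) consumed by the sample = 0.003793 - 0.003093 = 0.0007002 mol.
n(C6H8O6) = 0.0007002 / 1 = 0.0007002 mol.
mass C6H8O6 = 0.0007002 x 176.12 = 0.1233 g, so %C6H8O6 = 0.1233/0.2113 x 100 = 58.4%.

58.4%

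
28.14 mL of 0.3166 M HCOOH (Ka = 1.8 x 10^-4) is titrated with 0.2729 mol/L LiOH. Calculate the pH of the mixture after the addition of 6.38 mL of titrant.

Initial n(HCOOH) = 0.3166 x 0.02814 = 0.008909 mol.
n(LiOH) added = 0.2729 x 0.006380 = 0.001741 mol, converting that many moles of HCOOH to HCOO-.
Remaining n(HCOOH) = 0.007168 mol; n(HCOO-) = 0.001741 mol.
By Henderson-Hasselbalch, pH = pKa + log([A^-]/[HA]) = 3.74 + log(0.001741/0.007168) = 3.74 + (-0.61) = 3.13.

3.13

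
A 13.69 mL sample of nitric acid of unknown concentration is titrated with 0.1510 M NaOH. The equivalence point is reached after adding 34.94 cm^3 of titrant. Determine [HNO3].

n(NaOH) delivered = 0.1510 x 0.03494 = 0.005276 mol.
For a 1:1 reaction, n(HNO3) = 0.005276 mol.
[HNO3] = 0.005276 mol / 0.01369 L = 0.385 M.

0.385 M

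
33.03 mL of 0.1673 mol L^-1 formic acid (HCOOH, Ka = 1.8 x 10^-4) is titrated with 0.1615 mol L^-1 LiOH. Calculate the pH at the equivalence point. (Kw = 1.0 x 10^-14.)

8.33

n(HCOOH) = 0.1673 x 0.03303 = 0.005526 mol; V(LiOH) at equivalence = 0.005526/0.1615 = 0.03422 L.
At equivalence all the acid is converted to HCOO-; total volume = 0.03303 + 0.03422 = 0.06725 L, so [HCOO-] = 0.005526/0.06725 = 0.08217 M.
Kb = Kw/Ka = 1.0e-14 / 1.8 x 10^-4 = 5.56e-11.
[OH^-] = sqrt(Kb x [HCOO-]) = sqrt(5.56e-11 x 0.08217) = 2.14e-6 M.
pOH = 5.67, so pH = 14.00 - 5.67 = 8.33.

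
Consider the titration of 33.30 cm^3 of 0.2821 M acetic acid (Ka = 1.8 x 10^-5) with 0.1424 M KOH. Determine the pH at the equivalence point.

8.86

n(CH3COOH) = 0.2821 x 0.03330 = 0.009394 mol; V(KOH) at equivalence = 0.009394/0.1424 = 0.06597 L.
At equivalence all the acid is converted to CH3COO-; total volume = 0.03330 + 0.06597 = 0.09927 L, so [CH3COO-] = 0.009394/0.09927 = 0.09463 M.
Kb = Kw/Ka = 1.0e-14 / 1.8 x 10^-5 = 5.56e-10.
[OH^-] = sqrt(Kb x [CH3COO-]) = sqrt(5.56e-10 x 0.09463) = 7.25e-6 M.
pOH = 5.14, so pH = 14.00 - 5.14 = 8.86.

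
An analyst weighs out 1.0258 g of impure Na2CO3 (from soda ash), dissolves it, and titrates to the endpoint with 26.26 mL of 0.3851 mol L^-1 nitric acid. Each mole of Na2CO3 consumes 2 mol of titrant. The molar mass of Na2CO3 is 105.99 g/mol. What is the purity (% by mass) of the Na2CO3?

n(HNO3) = 0.3851 x 0.02626 = 0.01011 mol.
n(Na2CO3) = 0.01011 / 2 = 0.005056 mol.
mass of Na2CO3 = 0.005056 x 105.99 = 0.5359 g.
% purity = 0.5359 / 1.0258 x 100 = 52.2%.

52.2%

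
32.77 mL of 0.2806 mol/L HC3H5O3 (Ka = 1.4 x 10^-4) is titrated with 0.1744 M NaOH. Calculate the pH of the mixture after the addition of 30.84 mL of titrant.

Initial n(HC3H5O3) = 0.2806 x 0.03277 = 0.009195 mol.
n(NaOH) added = 0.1744 x 0.03084 = 0.005378 mol, converting that many moles of HC3H5O3 to C3H5O3-.
Remaining n(HC3H5O3) = 0.003817 mol; n(C3H5O3-) = 0.005378 mol.
By Henderson-Hasselbalch, pH = pKa + log([A^-]/[HA]) = 3.85 + log(0.005378/0.003817) = 3.85 + (+0.15) = 4.00.

4.00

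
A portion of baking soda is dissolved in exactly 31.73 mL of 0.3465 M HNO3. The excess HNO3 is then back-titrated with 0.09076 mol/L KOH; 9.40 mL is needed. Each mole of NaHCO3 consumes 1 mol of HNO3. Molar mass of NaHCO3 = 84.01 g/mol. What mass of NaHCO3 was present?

Total n(HNO3) added = 0.3465 x 0.03173 = 0.01099 mol.
n(KOH) used = 0.09076 x 0.009400 = 0.0008531 mol, which equals the excess n(HNO3).
So n(HNO3) consumed by the sample = 0.01099 - 0.0008531 = 0.01014 mol.
n(NaHCO3) = 0.01014 / 1 = 0.01014 mol.
mass = 0.01014 mol x 84.01 g/mol = 0.852 g.

0.852 g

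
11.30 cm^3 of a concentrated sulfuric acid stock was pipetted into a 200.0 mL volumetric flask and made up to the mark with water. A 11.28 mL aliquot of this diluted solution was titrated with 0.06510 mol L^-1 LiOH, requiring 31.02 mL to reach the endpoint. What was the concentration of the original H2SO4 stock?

n(LiOH) = 0.06510 x 0.03102 = 0.002019 mol.
n(H2SO4) in the aliquot = 0.002019 x 1/2 = 0.001010 mol.
[diluted H2SO4] = 0.001010 / 0.01128 = 0.08951 M.
Dilution factor = 200.0/11.30 = 17.70, so [stock] = 0.08951 x 17.70 = 1.58 M.

1.58 M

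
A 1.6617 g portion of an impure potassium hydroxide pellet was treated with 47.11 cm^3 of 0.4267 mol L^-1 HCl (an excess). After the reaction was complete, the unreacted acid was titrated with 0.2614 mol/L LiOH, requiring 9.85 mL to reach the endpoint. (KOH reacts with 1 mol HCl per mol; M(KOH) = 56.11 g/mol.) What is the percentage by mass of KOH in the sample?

59.2%

Total n(HCl) added = 0.4267 x 0.04711 = 0.02010 mol.
n(LiOH) used = 0.2614 x 0.009850 = 0.002575 mol, which equals the excess n(HCl).
So n(HCl) consumed by the sample = 0.02010 - 0.002575 = 0.01753 mol.
n(KOH) = 0.01753 / 1 = 0.01753 mol.
mass KOH = 0.01753 x 56.11 = 0.9834 g, so %KOH = 0.9834/1.6617 x 100 = 59.2%.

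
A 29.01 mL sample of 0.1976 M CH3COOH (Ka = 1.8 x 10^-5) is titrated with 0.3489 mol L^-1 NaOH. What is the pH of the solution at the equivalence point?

8.92

n(CH3COOH) = 0.1976 x 0.02901 = 0.005732 mol; V(NaOH) at equivalence = 0.005732/0.3489 = 0.01643 L.
At equivalence all the acid is converted to CH3COO-; total volume = 0.02901 + 0.01643 = 0.04544 L, so [CH3COO-] = 0.005732/0.04544 = 0.1262 M.
Kb = Kw/Ka = 1.0e-14 / 1.8 x 10^-5 = 5.56e-10.
[OH^-] = sqrt(Kb x [CH3COO-]) = sqrt(5.56e-10 x 0.1262) = 8.37e-6 M.
pOH = 5.08, so pH = 14.00 - 5.08 = 8.92.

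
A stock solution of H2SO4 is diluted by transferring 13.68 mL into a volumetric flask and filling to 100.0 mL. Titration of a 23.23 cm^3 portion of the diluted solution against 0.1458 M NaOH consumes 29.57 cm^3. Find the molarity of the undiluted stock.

n(NaOH) = 0.1458 x 0.02957 = 0.004311 mol.
n(H2SO4) in the aliquot = 0.004311 x 1/2 = 0.002156 mol.
[diluted H2SO4] = 0.002156 / 0.02323 = 0.09280 M.
Dilution factor = 100.0/13.68 = 7.310, so [stock] = 0.09280 x 7.310 = 0.678 M.

0.678 M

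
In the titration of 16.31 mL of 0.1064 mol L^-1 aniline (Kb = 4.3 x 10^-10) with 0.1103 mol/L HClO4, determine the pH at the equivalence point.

2.95

n(C6H5NH2) = 0.1064 x 0.01631 = 0.001735 mol; V(HClO4) at equivalence = 0.001735/0.1103 = 0.01573 L.
At equivalence the base is fully converted to C6H5NH3+; total volume = 0.03204 L, so [C6H5NH3+] = 0.001735/0.03204 = 0.05416 M.
Ka(C6H5NH3+) = Kw/Kb = 1.0e-14 / 4.3 x 10^-10 = 2.33e-5.
[H^+] = sqrt(Ka x [C6H5NH3+]) = sqrt(2.33e-5 x 0.05416) = 0.00112 M.
pH = -log(0.00112) = 2.95.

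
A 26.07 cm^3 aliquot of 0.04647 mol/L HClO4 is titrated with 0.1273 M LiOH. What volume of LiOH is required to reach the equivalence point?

n(HClO4) = 0.04647 mol/L x 0.02607 L = 0.001211 mol.
At equivalence n(LiOH) = n(HClO4) = 0.001211 mol.
V(LiOH) = 0.001211 / 0.1273 = 0.009517 L = 9.52 mL.

9.52 mL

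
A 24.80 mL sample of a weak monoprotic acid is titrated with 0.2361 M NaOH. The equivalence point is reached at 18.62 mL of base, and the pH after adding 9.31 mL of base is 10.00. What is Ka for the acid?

1.0 x 10^-10

9.31 mL is half of the equivalence volume, so this is the half-equivalence point where [HA] = [A^-].
At half-equivalence pH = pKa, so pKa = 10.00.
Ka = 10^(-10.00) = 1.0 x 10^-10.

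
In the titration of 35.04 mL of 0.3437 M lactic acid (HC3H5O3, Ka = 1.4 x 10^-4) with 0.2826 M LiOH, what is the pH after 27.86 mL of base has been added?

4.13

Initial n(HC3H5O3) = 0.3437 x 0.03504 = 0.01204 mol.
n(LiOH) added = 0.2826 x 0.02786 = 0.007873 mol, converting that many moles of HC3H5O3 to C3H5O3-.
Remaining n(HC3H5O3) = 0.004170 mol; n(C3H5O3-) = 0.007873 mol.
By Henderson-Hasselbalch, pH = pKa + log([A^-]/[HA]) = 3.85 + log(0.007873/0.004170) = 3.85 + (+0.28) = 4.13.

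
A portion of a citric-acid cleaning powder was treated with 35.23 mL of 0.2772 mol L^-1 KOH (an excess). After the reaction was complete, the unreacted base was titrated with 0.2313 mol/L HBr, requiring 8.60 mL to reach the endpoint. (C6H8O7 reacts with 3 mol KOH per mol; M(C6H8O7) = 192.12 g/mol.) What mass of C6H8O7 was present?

Total n(KOH) added = 0.2772 x 0.03523 = 0.009766 mol.
n(HBr) used = 0.2313 x 0.008600 = 0.001989 mol, which equals the excess n(KOH).
So n(KOH) consumed by the sample = 0.009766 - 0.001989 = 0.007777 mol.
n(C6H8O7) = 0.007777 / 3 = 0.002592 mol.
mass = 0.002592 mol x 192.12 g/mol = 0.498 g.

0.498 g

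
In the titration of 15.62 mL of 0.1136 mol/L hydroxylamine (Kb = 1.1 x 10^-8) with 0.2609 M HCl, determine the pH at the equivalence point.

n(NH2OH) = 0.1136 x 0.01562 = 0.001774 mol; V(HCl) at equivalence = 0.001774/0.2609 = 0.006801 L.
At equivalence the base is fully converted to NH3OH+; total volume = 0.02242 L, so [NH3OH+] = 0.001774/0.02242 = 0.07914 M.
Ka(NH3OH+) = Kw/Kb = 1.0e-14 / 1.1 x 10^-8 = 9.09e-7.
[H^+] = sqrt(Ka x [NH3OH+]) = sqrt(9.09e-7 x 0.07914) = 0.000268 M.
pH = -log(0.000268) = 3.57.

3.57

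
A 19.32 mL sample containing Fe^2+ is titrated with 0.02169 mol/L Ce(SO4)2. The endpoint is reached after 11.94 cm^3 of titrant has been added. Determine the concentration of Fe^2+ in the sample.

0.0134 M

n(Ce(SO4)2) = 0.02169 x 0.01194 = 0.0002590 mol.
From the balanced equation, 1 mol Ce(SO4)2 reacts with 1 mol Fe^2+, so n(Fe^2+) = 0.0002590 x 1/1 = 0.0002590 mol.
[Fe^2+] = 0.0002590 / 0.01932 L = 0.0134 M.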